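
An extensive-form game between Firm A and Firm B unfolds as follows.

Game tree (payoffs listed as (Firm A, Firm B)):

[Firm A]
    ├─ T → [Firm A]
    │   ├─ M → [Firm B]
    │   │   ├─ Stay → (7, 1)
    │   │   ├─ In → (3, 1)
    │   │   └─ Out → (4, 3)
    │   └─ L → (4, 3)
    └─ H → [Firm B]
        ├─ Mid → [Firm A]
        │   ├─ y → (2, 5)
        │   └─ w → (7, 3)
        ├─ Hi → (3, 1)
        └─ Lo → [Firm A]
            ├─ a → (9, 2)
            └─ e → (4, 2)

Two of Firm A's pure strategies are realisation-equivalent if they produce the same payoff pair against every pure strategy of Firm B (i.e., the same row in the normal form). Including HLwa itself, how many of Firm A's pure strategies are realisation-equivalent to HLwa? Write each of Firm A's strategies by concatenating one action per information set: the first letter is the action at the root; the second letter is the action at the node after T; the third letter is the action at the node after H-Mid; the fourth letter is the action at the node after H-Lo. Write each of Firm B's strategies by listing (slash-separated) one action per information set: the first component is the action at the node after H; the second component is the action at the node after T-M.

2

Row for HLwa (columns Mid/Stay, Mid/In, Mid/Out, Hi/Stay, Hi/In, Hi/Out, Lo/Stay, Lo/In, Lo/Out): (7,3) (7,3) (7,3) (3,1) (3,1) (3,1) (9,2) (9,2) (9,2).
Under HLwa, Firm A's choice at the node after T can never be reached regardless of what Firm B does, so varying those choices leaves every outcome unchanged.
Holding the reachable choices fixed and varying the unreachable one freely already gives 2 equivalent strategies.
No other strategy reproduces this row, so those 2 are the full class: HMwa, HLwa.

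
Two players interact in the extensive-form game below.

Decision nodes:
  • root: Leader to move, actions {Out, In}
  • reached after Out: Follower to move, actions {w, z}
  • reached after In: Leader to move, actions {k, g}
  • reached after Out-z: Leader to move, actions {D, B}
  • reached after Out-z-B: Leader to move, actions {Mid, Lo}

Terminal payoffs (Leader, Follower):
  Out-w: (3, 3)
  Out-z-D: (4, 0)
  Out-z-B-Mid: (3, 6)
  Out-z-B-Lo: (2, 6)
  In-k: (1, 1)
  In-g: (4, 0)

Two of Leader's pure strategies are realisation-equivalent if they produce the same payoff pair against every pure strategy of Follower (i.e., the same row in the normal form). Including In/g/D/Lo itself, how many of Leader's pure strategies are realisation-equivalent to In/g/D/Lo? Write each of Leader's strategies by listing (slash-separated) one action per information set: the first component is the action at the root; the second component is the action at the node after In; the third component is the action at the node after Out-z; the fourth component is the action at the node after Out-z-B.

4

Row for In/g/D/Lo (columns w, z): (4,0) (4,0).
Under In/g/D/Lo, Leader's choice at the node after Out-z and at the node after Out-z-B can never be reached regardless of what Follower does, so varying those choices leaves every outcome unchanged.
Holding the reachable choices fixed and varying the unreachable ones freely already gives 2 × 2 = 4 equivalent strategies.
No other strategy reproduces this row, so those 4 are the full class: In/g/D/Mid, In/g/D/Lo, In/g/B/Mid, In/g/B/Lo.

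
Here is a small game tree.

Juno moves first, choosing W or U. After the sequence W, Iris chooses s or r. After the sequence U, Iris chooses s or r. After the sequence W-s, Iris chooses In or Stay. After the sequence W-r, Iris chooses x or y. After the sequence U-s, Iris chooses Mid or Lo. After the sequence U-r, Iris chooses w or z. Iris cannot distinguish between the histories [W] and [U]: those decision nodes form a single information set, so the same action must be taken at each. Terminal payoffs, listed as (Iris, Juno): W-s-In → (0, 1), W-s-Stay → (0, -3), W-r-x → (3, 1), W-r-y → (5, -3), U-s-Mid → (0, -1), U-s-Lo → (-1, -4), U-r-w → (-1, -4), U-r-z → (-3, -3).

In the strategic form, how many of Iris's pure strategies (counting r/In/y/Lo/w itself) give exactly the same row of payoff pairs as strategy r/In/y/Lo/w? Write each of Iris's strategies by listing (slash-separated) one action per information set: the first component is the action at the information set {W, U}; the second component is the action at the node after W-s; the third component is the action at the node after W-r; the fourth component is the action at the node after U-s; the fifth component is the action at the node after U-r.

4

Row for r/In/y/Lo/w (columns W, U): (5,-3) (-1,-4).
Under r/In/y/Lo/w, Iris's choice at the node after W-s and at the node after U-s can never be reached regardless of what Juno does, so varying those choices leaves every outcome unchanged.
Holding the reachable choices fixed and varying the unreachable ones freely already gives 2 × 2 = 4 equivalent strategies.
No other strategy reproduces this row, so those 4 are the full class: r/In/y/Mid/w, r/In/y/Lo/w, r/Stay/y/Mid/w, r/Stay/y/Lo/w.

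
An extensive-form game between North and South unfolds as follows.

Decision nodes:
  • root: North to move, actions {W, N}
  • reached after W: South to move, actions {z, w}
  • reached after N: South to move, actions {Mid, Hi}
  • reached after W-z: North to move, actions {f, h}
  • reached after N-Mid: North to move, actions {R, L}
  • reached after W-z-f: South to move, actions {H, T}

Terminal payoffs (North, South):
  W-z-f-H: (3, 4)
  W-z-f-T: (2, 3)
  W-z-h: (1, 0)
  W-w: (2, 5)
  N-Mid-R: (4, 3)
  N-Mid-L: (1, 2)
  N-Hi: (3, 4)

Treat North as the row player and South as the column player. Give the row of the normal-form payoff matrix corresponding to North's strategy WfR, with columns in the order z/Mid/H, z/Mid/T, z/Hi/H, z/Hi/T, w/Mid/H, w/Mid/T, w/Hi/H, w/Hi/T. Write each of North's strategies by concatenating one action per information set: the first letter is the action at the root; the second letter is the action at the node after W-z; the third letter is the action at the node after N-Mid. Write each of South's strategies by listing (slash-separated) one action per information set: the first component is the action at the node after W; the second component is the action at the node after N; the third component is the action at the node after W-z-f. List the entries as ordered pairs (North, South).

vs z/Mid/H: North plays W → South plays z at [W] → North plays f at [W-z] → South plays H at [W-z-f] → (3, 4)
vs z/Mid/T: North plays W → South plays z at [W] → North plays f at [W-z] → South plays T at [W-z-f] → (2, 3)
vs z/Hi/H: North plays W → South plays z at [W] → North plays f at [W-z] → South plays H at [W-z-f] → (3, 4)
vs z/Hi/T: North plays W → South plays z at [W] → North plays f at [W-z] → South plays T at [W-z-f] → (2, 3)
vs w/Mid/H: North plays W → South plays w at [W] → (2, 5)
vs w/Mid/T: North plays W → South plays w at [W] → (2, 5)
vs w/Hi/H: North plays W → South plays w at [W] → (2, 5)
vs w/Hi/T: North plays W → South plays w at [W] → (2, 5)

(3,4) (2,3) (3,4) (2,3) (2,5) (2,5) (2,5) (2,5)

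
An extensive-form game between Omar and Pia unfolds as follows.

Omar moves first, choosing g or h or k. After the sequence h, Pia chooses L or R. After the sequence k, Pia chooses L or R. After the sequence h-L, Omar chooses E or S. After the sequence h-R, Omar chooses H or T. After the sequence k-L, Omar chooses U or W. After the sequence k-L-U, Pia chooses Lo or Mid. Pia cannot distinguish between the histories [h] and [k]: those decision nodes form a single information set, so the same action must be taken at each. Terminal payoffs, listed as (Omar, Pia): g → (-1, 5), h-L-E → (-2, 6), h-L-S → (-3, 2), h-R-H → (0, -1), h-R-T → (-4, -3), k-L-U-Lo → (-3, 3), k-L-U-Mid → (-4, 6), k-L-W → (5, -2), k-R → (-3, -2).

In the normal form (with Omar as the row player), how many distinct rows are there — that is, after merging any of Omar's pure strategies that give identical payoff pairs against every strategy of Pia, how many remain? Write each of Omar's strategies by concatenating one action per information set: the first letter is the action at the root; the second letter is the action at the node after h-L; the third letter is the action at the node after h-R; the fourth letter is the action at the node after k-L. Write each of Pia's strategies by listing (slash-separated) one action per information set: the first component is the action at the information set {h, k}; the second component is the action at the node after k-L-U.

Omar has 24 pure strategies: gEHU, gEHW, gETU, gETW, gSHU, gSHW, gSTU, gSTW, hEHU, hEHW, hETU, hETW, hSHU, hSHW, hSTU, hSTW, kEHU, kEHW, kETU, kETW, kSHU, kSHW, kSTU, kSTW. Columns: L/Lo, L/Mid, R/Lo, R/Mid.
{gEHU, gEHW, gETU, gETW, gSHU, gSHW, gSTU, gSTW} → row (-1,5) (-1,5) (-1,5) (-1,5)
{hEHU, hEHW} → row (-2,6) (-2,6) (0,-1) (0,-1)
{hETU, hETW} → row (-2,6) (-2,6) (-4,-3) (-4,-3)
{hSHU, hSHW} → row (-3,2) (-3,2) (0,-1) (0,-1)
{hSTU, hSTW} → row (-3,2) (-3,2) (-4,-3) (-4,-3)
{kEHU, kETU, kSHU, kSTU} → row (-3,3) (-4,6) (-3,-2) (-3,-2)
{kEHW, kETW, kSHW, kSTW} → row (5,-2) (5,-2) (-3,-2) (-3,-2)
That's 7 distinct rows out of 24 strategies.

7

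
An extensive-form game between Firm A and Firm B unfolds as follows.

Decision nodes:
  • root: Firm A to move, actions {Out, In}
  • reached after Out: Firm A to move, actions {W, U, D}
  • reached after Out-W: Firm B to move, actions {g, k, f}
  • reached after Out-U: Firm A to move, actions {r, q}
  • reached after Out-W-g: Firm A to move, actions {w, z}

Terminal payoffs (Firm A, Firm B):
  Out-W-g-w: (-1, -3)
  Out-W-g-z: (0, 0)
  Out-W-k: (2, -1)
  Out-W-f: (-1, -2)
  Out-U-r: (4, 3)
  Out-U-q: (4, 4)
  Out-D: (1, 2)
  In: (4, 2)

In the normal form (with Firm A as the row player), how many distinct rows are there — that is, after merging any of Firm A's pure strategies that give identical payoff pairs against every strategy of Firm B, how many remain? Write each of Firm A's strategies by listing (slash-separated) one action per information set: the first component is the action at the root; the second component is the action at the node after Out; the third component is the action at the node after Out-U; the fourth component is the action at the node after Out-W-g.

6

Firm A has 24 pure strategies: Out/W/r/w, Out/W/r/z, Out/W/q/w, Out/W/q/z, Out/U/r/w, Out/U/r/z, Out/U/q/w, Out/U/q/z, Out/D/r/w, Out/D/r/z, Out/D/q/w, Out/D/q/z, In/W/r/w, In/W/r/z, In/W/q/w, In/W/q/z, In/U/r/w, In/U/r/z, In/U/q/w, In/U/q/z, In/D/r/w, In/D/r/z, In/D/q/w, In/D/q/z. Columns: g, k, f.
{Out/W/r/w, Out/W/q/w} → row (-1,-3) (2,-1) (-1,-2)
{Out/W/r/z, Out/W/q/z} → row (0,0) (2,-1) (-1,-2)
{Out/U/r/w, Out/U/r/z} → row (4,3) (4,3) (4,3)
{Out/U/q/w, Out/U/q/z} → row (4,4) (4,4) (4,4)
{Out/D/r/w, Out/D/r/z, Out/D/q/w, Out/D/q/z} → row (1,2) (1,2) (1,2)
{In/W/r/w, In/W/r/z, In/W/q/w, In/W/q/z, In/U/r/w, In/U/r/z, In/U/q/w, In/U/q/z, In/D/r/w, In/D/r/z, In/D/q/w, In/D/q/z} → row (4,2) (4,2) (4,2)
That's 6 distinct rows out of 24 strategies.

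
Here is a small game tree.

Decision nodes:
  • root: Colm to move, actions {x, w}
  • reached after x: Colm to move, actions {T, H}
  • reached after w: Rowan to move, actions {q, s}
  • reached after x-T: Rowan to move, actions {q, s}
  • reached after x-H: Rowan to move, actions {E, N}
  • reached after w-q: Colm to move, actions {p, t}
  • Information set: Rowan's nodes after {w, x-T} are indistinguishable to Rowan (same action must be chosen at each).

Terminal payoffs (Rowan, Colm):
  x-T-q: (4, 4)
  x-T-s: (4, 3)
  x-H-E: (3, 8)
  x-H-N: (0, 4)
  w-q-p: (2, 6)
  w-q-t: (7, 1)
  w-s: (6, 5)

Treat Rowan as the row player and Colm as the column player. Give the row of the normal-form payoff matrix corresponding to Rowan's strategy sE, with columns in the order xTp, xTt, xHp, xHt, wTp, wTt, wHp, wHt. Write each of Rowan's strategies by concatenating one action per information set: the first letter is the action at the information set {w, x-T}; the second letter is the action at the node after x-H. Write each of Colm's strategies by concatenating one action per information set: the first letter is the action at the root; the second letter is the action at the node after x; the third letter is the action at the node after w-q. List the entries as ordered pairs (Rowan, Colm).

(4,3) (4,3) (3,8) (3,8) (6,5) (6,5) (6,5) (6,5)

vs xTp: Colm plays x → Colm plays T at [x] → Rowan plays s at [x-T] → (4, 3)
vs xTt: Colm plays x → Colm plays T at [x] → Rowan plays s at [x-T] → (4, 3)
vs xHp: Colm plays x → Colm plays H at [x] → Rowan plays E at [x-H] → (3, 8)
vs xHt: Colm plays x → Colm plays H at [x] → Rowan plays E at [x-H] → (3, 8)
vs wTp: Colm plays w → Rowan plays s at [w] → (6, 5)
vs wTt: Colm plays w → Rowan plays s at [w] → (6, 5)
vs wHp: Colm plays w → Rowan plays s at [w] → (6, 5)
vs wHt: Colm plays w → Rowan plays s at [w] → (6, 5)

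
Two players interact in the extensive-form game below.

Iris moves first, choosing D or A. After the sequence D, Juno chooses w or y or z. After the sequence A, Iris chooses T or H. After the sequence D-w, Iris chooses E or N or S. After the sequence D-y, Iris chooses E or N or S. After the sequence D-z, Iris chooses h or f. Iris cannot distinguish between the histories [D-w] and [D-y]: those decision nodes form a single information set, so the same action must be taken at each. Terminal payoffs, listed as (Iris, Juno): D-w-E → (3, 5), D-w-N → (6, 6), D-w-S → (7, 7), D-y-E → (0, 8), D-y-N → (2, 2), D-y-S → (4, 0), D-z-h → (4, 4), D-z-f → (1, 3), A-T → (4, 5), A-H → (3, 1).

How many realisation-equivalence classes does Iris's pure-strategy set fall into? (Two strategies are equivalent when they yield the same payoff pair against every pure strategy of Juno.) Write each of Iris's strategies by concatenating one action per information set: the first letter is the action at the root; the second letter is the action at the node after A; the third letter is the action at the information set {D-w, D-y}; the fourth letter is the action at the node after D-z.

Iris has 24 pure strategies: DTEh, DTEf, DTNh, DTNf, DTSh, DTSf, DHEh, DHEf, DHNh, DHNf, DHSh, DHSf, ATEh, ATEf, ATNh, ATNf, ATSh, ATSf, AHEh, AHEf, AHNh, AHNf, AHSh, AHSf. Columns: w, y, z.
{DTEh, DHEh} → row (3,5) (0,8) (4,4)
{DTEf, DHEf} → row (3,5) (0,8) (1,3)
{DTNh, DHNh} → row (6,6) (2,2) (4,4)
{DTNf, DHNf} → row (6,6) (2,2) (1,3)
{DTSh, DHSh} → row (7,7) (4,0) (4,4)
{DTSf, DHSf} → row (7,7) (4,0) (1,3)
{ATEh, ATEf, ATNh, ATNf, ATSh, ATSf} → row (4,5) (4,5) (4,5)
{AHEh, AHEf, AHNh, AHNf, AHSh, AHSf} → row (3,1) (3,1) (3,1)
That's 8 distinct rows out of 24 strategies.

8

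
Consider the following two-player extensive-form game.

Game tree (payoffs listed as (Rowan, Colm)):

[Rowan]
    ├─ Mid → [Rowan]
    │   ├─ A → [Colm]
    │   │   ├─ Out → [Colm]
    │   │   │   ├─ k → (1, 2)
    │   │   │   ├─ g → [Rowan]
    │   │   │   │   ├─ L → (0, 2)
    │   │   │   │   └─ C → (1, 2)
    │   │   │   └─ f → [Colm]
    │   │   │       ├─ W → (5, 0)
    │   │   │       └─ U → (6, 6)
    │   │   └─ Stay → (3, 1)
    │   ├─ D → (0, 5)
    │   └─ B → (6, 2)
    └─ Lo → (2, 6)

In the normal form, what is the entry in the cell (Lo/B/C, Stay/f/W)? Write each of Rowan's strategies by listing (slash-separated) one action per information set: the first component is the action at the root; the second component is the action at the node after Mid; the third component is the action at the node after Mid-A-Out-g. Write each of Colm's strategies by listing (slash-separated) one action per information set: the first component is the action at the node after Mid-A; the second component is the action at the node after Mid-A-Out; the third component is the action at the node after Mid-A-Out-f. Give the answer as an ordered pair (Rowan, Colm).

(2, 6)

Trace the play path from the root:
  Rowan plays Lo
→ terminal payoff (2, 6).
(Rowan's choice at the node after Mid is never reached on this path, so it doesn't affect the outcome.)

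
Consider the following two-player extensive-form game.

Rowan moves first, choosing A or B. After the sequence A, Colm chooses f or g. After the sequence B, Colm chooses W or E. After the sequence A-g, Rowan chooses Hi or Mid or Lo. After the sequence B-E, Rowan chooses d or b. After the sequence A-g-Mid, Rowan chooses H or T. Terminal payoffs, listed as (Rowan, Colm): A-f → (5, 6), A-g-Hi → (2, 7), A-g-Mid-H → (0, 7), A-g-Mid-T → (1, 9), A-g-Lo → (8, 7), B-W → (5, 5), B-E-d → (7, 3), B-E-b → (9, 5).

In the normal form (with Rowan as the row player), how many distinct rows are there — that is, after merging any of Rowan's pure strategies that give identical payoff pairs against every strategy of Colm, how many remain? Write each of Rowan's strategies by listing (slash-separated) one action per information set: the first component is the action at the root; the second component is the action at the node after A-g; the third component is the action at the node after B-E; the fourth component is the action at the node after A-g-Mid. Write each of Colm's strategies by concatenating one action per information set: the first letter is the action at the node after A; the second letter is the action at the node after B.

Rowan has 24 pure strategies: A/Hi/d/H, A/Hi/d/T, A/Hi/b/H, A/Hi/b/T, A/Mid/d/H, A/Mid/d/T, A/Mid/b/H, A/Mid/b/T, A/Lo/d/H, A/Lo/d/T, A/Lo/b/H, A/Lo/b/T, B/Hi/d/H, B/Hi/d/T, B/Hi/b/H, B/Hi/b/T, B/Mid/d/H, B/Mid/d/T, B/Mid/b/H, B/Mid/b/T, B/Lo/d/H, B/Lo/d/T, B/Lo/b/H, B/Lo/b/T. Columns: fW, fE, gW, gE.
{A/Hi/d/H, A/Hi/d/T, A/Hi/b/H, A/Hi/b/T} → row (5,6) (5,6) (2,7) (2,7)
{A/Mid/d/H, A/Mid/b/H} → row (5,6) (5,6) (0,7) (0,7)
{A/Mid/d/T, A/Mid/b/T} → row (5,6) (5,6) (1,9) (1,9)
{A/Lo/d/H, A/Lo/d/T, A/Lo/b/H, A/Lo/b/T} → row (5,6) (5,6) (8,7) (8,7)
{B/Hi/d/H, B/Hi/d/T, B/Mid/d/H, B/Mid/d/T, B/Lo/d/H, B/Lo/d/T} → row (5,5) (7,3) (5,5) (7,3)
{B/Hi/b/H, B/Hi/b/T, B/Mid/b/H, B/Mid/b/T, B/Lo/b/H, B/Lo/b/T} → row (5,5) (9,5) (5,5) (9,5)
That's 6 distinct rows out of 24 strategies.

6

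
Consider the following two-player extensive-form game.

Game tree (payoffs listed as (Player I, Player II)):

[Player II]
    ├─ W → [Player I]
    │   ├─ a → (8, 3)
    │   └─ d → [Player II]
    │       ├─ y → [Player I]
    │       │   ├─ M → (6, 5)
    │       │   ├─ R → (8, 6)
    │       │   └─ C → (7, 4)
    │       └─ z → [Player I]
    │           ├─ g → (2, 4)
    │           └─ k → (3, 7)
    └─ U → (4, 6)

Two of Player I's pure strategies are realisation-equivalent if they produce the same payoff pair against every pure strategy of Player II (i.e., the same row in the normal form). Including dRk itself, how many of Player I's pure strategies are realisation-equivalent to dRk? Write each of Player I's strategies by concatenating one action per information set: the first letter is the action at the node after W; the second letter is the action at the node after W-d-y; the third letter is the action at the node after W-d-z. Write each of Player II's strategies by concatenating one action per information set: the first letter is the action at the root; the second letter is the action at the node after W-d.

Row for dRk (columns Wy, Wz, Uy, Uz): (8,6) (3,7) (4,6) (4,6).
Every one of Player I's information sets is on the play path for some reply by Player II when Player I follows dRk.
Changing the action at any of them therefore changes at least one column, so only dRk itself gives this row.

1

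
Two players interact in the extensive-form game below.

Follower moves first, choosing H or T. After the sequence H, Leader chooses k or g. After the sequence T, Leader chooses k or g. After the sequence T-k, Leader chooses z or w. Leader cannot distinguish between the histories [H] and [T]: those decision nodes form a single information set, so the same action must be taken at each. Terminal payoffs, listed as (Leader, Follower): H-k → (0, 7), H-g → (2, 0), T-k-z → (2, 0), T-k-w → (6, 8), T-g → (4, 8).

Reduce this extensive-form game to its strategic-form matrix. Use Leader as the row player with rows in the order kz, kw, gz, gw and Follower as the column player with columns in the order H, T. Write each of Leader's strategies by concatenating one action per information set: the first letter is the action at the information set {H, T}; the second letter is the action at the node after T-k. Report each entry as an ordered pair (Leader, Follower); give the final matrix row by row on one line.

Row kz: H→(0,7), T→(2,0)
Row kw: H→(0,7), T→(6,8)
Row gz: H→(2,0), T→(4,8)
Row gw: H→(2,0), T→(4,8)

kz: (0,7) (2,0) | kw: (0,7) (6,8) | gz: (2,0) (4,8) | gw: (2,0) (4,8)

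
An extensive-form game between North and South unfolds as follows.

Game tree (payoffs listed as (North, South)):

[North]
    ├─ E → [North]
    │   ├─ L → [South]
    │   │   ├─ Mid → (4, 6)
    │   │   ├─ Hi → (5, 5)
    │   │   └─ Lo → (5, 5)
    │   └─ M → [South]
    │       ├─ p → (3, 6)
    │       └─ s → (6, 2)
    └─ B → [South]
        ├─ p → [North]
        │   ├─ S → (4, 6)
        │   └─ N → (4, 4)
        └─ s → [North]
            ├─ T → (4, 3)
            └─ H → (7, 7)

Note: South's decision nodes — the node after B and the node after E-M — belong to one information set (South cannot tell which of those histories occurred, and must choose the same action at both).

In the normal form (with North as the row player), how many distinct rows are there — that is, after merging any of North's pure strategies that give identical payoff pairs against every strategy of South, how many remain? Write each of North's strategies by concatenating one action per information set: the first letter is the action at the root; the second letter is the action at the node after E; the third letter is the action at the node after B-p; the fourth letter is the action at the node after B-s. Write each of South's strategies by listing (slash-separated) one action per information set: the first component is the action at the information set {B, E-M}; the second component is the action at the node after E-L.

North has 16 pure strategies: ELST, ELSH, ELNT, ELNH, EMST, EMSH, EMNT, EMNH, BLST, BLSH, BLNT, BLNH, BMST, BMSH, BMNT, BMNH. Columns: p/Mid, p/Hi, p/Lo, s/Mid, s/Hi, s/Lo.
{ELST, ELSH, ELNT, ELNH} → row (4,6) (5,5) (5,5) (4,6) (5,5) (5,5)
{EMST, EMSH, EMNT, EMNH} → row (3,6) (3,6) (3,6) (6,2) (6,2) (6,2)
{BLST, BMST} → row (4,6) (4,6) (4,6) (4,3) (4,3) (4,3)
{BLSH, BMSH} → row (4,6) (4,6) (4,6) (7,7) (7,7) (7,7)
{BLNT, BMNT} → row (4,4) (4,4) (4,4) (4,3) (4,3) (4,3)
{BLNH, BMNH} → row (4,4) (4,4) (4,4) (7,7) (7,7) (7,7)
That's 6 distinct rows out of 16 strategies.

6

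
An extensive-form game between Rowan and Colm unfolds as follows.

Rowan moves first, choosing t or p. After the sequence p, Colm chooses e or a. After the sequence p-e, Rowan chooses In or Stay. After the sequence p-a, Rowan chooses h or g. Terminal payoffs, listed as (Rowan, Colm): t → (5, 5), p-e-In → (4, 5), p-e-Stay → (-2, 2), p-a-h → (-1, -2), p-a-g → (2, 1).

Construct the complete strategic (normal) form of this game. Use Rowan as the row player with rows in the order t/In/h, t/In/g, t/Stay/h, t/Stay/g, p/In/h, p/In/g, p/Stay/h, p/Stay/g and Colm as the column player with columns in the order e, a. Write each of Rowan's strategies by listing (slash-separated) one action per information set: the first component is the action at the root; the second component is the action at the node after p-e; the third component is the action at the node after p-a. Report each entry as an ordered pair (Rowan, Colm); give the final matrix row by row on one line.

t/In/h: (5,5) (5,5) | t/In/g: (5,5) (5,5) | t/Stay/h: (5,5) (5,5) | t/Stay/g: (5,5) (5,5) | p/In/h: (4,5) (-1,-2) | p/In/g: (4,5) (2,1) | p/Stay/h: (-2,2) (-1,-2) | p/Stay/g: (-2,2) (2,1)

                e        a
  t/In/h    (5,5)    (5,5)
  t/In/g    (5,5)    (5,5)
t/Stay/h    (5,5)    (5,5)
t/Stay/g    (5,5)    (5,5)
  p/In/h    (4,5)  (-1,-2)
  p/In/g    (4,5)    (2,1)
p/Stay/h   (-2,2)  (-1,-2)
p/Stay/g   (-2,2)    (2,1)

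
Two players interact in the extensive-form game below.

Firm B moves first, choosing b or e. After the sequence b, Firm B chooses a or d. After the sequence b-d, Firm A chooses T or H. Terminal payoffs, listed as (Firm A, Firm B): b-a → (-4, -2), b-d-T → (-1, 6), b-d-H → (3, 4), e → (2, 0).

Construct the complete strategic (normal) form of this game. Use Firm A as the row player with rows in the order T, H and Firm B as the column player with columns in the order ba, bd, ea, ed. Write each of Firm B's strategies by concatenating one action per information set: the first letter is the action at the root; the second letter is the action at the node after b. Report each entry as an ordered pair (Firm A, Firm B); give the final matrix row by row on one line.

           ba       bd       ea       ed
   T  (-4,-2)   (-1,6)    (2,0)    (2,0)
   H  (-4,-2)    (3,4)    (2,0)    (2,0)

T: (-4,-2) (-1,6) (2,0) (2,0) | H: (-4,-2) (3,4) (2,0) (2,0)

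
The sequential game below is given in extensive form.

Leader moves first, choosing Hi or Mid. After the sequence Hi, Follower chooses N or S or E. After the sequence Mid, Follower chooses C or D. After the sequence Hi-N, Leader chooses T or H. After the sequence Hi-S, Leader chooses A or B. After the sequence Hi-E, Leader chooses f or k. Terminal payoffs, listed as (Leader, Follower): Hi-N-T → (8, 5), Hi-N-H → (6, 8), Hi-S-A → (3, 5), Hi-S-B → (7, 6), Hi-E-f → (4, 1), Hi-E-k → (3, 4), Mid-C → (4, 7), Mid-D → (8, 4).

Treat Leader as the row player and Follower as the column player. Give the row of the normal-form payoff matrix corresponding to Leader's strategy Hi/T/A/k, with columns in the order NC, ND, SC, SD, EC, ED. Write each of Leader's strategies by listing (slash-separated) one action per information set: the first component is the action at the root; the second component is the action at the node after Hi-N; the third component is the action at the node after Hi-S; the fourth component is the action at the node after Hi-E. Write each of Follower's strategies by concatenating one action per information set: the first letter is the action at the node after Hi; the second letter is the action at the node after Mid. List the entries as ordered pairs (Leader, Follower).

(8,5) (8,5) (3,5) (3,5) (3,4) (3,4)

vs NC: Leader plays Hi → Follower plays N at [Hi] → Leader plays T at [Hi-N] → (8, 5)
vs ND: Leader plays Hi → Follower plays N at [Hi] → Leader plays T at [Hi-N] → (8, 5)
vs SC: Leader plays Hi → Follower plays S at [Hi] → Leader plays A at [Hi-S] → (3, 5)
vs SD: Leader plays Hi → Follower plays S at [Hi] → Leader plays A at [Hi-S] → (3, 5)
vs EC: Leader plays Hi → Follower plays E at [Hi] → Leader plays k at [Hi-E] → (3, 4)
vs ED: Leader plays Hi → Follower plays E at [Hi] → Leader plays k at [Hi-E] → (3, 4)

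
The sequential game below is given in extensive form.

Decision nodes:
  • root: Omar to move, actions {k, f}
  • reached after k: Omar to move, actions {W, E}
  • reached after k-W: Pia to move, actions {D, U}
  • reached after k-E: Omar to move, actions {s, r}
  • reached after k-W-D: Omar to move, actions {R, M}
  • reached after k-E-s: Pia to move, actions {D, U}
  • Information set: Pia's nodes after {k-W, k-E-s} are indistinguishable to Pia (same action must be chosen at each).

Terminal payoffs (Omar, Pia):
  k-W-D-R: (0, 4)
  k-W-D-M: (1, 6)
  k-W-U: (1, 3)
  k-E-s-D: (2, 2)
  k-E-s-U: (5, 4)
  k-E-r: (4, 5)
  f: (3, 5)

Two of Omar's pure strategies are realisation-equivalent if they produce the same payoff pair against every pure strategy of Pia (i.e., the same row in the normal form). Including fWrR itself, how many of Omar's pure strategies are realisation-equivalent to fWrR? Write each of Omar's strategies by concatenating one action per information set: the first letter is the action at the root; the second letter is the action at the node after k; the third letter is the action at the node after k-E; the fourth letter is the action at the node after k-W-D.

Row for fWrR (columns D, U): (3,5) (3,5).
Under fWrR, Omar's choice at the node after k and at the node after k-E and at the node after k-W-D can never be reached regardless of what Pia does, so varying those choices leaves every outcome unchanged.
Holding the reachable choices fixed and varying the unreachable ones freely already gives 2 × 2 × 2 = 8 equivalent strategies.
No other strategy reproduces this row, so those 8 are the full class: fWsR, fWsM, fWrR, fWrM, fEsR, fEsM, fErR, fErM.

8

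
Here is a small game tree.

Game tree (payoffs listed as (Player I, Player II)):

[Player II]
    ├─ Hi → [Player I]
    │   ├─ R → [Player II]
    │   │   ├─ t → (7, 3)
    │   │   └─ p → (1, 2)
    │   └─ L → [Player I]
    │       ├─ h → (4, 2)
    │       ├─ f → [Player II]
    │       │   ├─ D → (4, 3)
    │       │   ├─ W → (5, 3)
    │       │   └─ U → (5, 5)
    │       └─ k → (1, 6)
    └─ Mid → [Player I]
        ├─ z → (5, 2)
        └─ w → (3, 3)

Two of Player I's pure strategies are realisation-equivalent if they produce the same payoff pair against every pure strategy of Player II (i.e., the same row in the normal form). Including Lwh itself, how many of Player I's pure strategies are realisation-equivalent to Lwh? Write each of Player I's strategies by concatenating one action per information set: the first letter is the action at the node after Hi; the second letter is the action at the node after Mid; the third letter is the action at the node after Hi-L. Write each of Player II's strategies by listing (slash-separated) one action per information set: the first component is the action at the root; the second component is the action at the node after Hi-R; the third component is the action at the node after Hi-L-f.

1

Row for Lwh (columns Hi/t/D, Hi/t/W, Hi/t/U, Hi/p/D, Hi/p/W, Hi/p/U, Mid/t/D, Mid/t/W, Mid/t/U, Mid/p/D, Mid/p/W, Mid/p/U): (4,2) (4,2) (4,2) (4,2) (4,2) (4,2) (3,3) (3,3) (3,3) (3,3) (3,3) (3,3).
Every one of Player I's information sets is on the play path for some reply by Player II when Player I follows Lwh.
Changing the action at any of them therefore changes at least one column, so only Lwh itself gives this row.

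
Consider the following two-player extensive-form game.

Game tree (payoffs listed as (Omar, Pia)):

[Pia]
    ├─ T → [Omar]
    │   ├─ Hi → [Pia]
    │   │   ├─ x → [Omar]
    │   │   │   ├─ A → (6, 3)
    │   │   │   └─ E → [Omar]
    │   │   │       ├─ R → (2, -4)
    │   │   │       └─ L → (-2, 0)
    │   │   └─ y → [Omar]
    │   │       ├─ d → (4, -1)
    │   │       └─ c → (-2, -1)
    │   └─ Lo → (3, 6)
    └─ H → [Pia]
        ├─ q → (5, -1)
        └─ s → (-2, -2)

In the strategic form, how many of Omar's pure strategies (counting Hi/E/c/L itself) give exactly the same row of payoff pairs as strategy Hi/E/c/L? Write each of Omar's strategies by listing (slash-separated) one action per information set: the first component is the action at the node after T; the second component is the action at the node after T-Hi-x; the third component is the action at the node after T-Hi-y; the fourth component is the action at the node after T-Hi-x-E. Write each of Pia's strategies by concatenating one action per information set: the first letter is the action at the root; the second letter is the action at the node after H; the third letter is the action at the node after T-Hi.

Row for Hi/E/c/L (columns Tqx, Tqy, Tsx, Tsy, Hqx, Hqy, Hsx, Hsy): (-2,0) (-2,-1) (-2,0) (-2,-1) (5,-1) (5,-1) (-2,-2) (-2,-2).
Every one of Omar's information sets is on the play path for some reply by Pia when Omar follows Hi/E/c/L.
Changing the action at any of them therefore changes at least one column, so only Hi/E/c/L itself gives this row.

1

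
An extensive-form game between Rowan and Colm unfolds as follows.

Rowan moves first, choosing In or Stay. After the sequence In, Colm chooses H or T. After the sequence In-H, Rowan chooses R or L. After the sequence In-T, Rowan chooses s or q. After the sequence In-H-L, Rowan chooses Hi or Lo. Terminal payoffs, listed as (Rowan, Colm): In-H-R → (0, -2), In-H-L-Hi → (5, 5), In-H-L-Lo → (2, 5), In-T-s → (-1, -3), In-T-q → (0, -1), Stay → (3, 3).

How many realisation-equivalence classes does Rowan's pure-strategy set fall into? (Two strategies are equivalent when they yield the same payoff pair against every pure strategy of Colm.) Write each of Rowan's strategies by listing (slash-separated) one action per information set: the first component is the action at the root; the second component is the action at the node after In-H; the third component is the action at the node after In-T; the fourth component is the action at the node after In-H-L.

7

Rowan has 16 pure strategies: In/R/s/Hi, In/R/s/Lo, In/R/q/Hi, In/R/q/Lo, In/L/s/Hi, In/L/s/Lo, In/L/q/Hi, In/L/q/Lo, Stay/R/s/Hi, Stay/R/s/Lo, Stay/R/q/Hi, Stay/R/q/Lo, Stay/L/s/Hi, Stay/L/s/Lo, Stay/L/q/Hi, Stay/L/q/Lo. Columns: H, T.
{In/R/s/Hi, In/R/s/Lo} → row (0,-2) (-1,-3)
{In/R/q/Hi, In/R/q/Lo} → row (0,-2) (0,-1)
{In/L/s/Hi} → row (5,5) (-1,-3)
{In/L/s/Lo} → row (2,5) (-1,-3)
{In/L/q/Hi} → row (5,5) (0,-1)
{In/L/q/Lo} → row (2,5) (0,-1)
{Stay/R/s/Hi, Stay/R/s/Lo, Stay/R/q/Hi, Stay/R/q/Lo, Stay/L/s/Hi, Stay/L/s/Lo, Stay/L/q/Hi, Stay/L/q/Lo} → row (3,3) (3,3)
That's 7 distinct rows out of 16 strategies.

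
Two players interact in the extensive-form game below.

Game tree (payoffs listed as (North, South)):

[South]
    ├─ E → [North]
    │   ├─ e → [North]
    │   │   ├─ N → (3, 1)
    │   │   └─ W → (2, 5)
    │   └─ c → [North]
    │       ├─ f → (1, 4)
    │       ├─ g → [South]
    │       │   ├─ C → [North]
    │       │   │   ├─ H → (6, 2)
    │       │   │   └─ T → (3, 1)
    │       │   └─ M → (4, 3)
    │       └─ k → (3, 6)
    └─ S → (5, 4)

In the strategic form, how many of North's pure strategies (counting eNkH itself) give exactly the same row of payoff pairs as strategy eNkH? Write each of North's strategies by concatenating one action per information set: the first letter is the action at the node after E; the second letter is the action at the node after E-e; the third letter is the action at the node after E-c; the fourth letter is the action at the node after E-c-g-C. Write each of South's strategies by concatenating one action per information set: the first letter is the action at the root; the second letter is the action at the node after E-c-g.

Row for eNkH (columns EC, EM, SC, SM): (3,1) (3,1) (5,4) (5,4).
Under eNkH, North's choice at the node after E-c and at the node after E-c-g-C can never be reached regardless of what South does, so varying those choices leaves every outcome unchanged.
Holding the reachable choices fixed and varying the unreachable ones freely already gives 3 × 2 = 6 equivalent strategies.
No other strategy reproduces this row, so those 6 are the full class: eNfH, eNfT, eNgH, eNgT, eNkH, eNkT.

6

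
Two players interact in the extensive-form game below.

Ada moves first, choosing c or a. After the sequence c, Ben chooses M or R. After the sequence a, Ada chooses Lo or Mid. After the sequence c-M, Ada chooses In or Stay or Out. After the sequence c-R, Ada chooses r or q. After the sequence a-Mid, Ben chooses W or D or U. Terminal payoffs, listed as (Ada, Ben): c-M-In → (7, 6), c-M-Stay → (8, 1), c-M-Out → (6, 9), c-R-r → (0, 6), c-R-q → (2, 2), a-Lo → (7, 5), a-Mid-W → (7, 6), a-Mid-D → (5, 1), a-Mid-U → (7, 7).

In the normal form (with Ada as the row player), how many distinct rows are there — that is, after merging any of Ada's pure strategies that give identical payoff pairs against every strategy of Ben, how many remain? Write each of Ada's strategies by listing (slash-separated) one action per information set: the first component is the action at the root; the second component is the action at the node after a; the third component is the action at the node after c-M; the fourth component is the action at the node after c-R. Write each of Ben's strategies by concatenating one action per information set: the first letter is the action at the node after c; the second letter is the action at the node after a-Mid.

Ada has 24 pure strategies: c/Lo/In/r, c/Lo/In/q, c/Lo/Stay/r, c/Lo/Stay/q, c/Lo/Out/r, c/Lo/Out/q, c/Mid/In/r, c/Mid/In/q, c/Mid/Stay/r, c/Mid/Stay/q, c/Mid/Out/r, c/Mid/Out/q, a/Lo/In/r, a/Lo/In/q, a/Lo/Stay/r, a/Lo/Stay/q, a/Lo/Out/r, a/Lo/Out/q, a/Mid/In/r, a/Mid/In/q, a/Mid/Stay/r, a/Mid/Stay/q, a/Mid/Out/r, a/Mid/Out/q. Columns: MW, MD, MU, RW, RD, RU.
{c/Lo/In/r, c/Mid/In/r} → row (7,6) (7,6) (7,6) (0,6) (0,6) (0,6)
{c/Lo/In/q, c/Mid/In/q} → row (7,6) (7,6) (7,6) (2,2) (2,2) (2,2)
{c/Lo/Stay/r, c/Mid/Stay/r} → row (8,1) (8,1) (8,1) (0,6) (0,6) (0,6)
{c/Lo/Stay/q, c/Mid/Stay/q} → row (8,1) (8,1) (8,1) (2,2) (2,2) (2,2)
{c/Lo/Out/r, c/Mid/Out/r} → row (6,9) (6,9) (6,9) (0,6) (0,6) (0,6)
{c/Lo/Out/q, c/Mid/Out/q} → row (6,9) (6,9) (6,9) (2,2) (2,2) (2,2)
{a/Lo/In/r, a/Lo/In/q, a/Lo/Stay/r, a/Lo/Stay/q, a/Lo/Out/r, a/Lo/Out/q} → row (7,5) (7,5) (7,5) (7,5) (7,5) (7,5)
{a/Mid/In/r, a/Mid/In/q, a/Mid/Stay/r, a/Mid/Stay/q, a/Mid/Out/r, a/Mid/Out/q} → row (7,6) (5,1) (7,7) (7,6) (5,1) (7,7)
That's 8 distinct rows out of 24 strategies.

8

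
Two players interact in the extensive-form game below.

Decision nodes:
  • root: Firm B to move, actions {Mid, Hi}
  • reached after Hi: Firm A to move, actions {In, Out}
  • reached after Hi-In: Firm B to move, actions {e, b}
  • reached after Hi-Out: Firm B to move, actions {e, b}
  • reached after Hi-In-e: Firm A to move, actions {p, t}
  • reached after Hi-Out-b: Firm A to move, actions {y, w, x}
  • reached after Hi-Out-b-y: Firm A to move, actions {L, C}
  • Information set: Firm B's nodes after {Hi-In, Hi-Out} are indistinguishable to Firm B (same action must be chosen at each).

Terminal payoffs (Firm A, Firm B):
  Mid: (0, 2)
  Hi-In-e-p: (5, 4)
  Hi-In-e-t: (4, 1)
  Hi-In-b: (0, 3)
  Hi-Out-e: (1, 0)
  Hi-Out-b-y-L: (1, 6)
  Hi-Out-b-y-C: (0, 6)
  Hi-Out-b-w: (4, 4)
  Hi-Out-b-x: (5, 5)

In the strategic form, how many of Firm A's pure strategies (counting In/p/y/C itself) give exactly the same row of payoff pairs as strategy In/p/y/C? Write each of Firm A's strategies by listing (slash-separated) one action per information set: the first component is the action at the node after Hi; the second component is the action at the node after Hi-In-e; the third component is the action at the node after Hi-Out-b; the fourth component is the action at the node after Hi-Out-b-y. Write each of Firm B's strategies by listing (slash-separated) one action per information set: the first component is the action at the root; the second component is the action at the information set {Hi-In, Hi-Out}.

6

Row for In/p/y/C (columns Mid/e, Mid/b, Hi/e, Hi/b): (0,2) (0,2) (5,4) (0,3).
Under In/p/y/C, Firm A's choice at the node after Hi-Out-b and at the node after Hi-Out-b-y can never be reached regardless of what Firm B does, so varying those choices leaves every outcome unchanged.
Holding the reachable choices fixed and varying the unreachable ones freely already gives 3 × 2 = 6 equivalent strategies.
No other strategy reproduces this row, so those 6 are the full class: In/p/y/L, In/p/y/C, In/p/w/L, In/p/w/C, In/p/x/L, In/p/x/C.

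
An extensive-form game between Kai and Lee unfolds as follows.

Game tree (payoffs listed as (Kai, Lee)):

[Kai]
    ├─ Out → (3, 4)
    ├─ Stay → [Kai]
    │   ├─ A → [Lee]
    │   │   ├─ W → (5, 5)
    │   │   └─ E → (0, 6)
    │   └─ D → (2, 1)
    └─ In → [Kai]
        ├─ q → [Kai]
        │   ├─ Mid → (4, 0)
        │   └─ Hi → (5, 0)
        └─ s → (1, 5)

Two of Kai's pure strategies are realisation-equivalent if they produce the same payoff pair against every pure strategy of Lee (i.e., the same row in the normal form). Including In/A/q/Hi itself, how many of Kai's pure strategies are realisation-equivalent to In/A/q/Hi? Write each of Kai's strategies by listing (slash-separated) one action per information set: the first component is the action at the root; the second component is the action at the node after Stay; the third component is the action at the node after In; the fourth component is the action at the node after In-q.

Row for In/A/q/Hi (columns W, E): (5,0) (5,0).
Under In/A/q/Hi, Kai's choice at the node after Stay can never be reached regardless of what Lee does, so varying those choices leaves every outcome unchanged.
Holding the reachable choices fixed and varying the unreachable one freely already gives 2 equivalent strategies.
No other strategy reproduces this row, so those 2 are the full class: In/A/q/Hi, In/D/q/Hi.

2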